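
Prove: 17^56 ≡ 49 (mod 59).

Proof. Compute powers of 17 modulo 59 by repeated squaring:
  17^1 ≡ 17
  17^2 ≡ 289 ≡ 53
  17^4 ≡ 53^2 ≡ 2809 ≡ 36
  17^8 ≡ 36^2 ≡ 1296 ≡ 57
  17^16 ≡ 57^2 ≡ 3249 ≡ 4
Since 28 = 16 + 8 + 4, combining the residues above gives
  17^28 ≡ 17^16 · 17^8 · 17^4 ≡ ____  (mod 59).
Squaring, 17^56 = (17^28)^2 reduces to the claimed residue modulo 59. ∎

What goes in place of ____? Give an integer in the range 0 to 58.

7

Multiply the listed residues: 4 · 57 · 36 = 228 → 8208.
Reducing modulo 59: 8208 = 139·59 + 7, so 17^28 ≡ 7.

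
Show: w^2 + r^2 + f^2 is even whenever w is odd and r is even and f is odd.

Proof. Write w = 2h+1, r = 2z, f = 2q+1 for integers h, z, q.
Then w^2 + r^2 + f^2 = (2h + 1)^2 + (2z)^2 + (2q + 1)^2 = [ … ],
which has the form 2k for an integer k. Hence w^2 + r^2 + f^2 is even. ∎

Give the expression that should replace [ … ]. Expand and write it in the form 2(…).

Expanding: (2h + 1)^2 + (2z)^2 + (2q + 1)^2 = 4h^2 + 4h + 4q^2 + 4q + 4z^2 + 2.
Every term is even; pulling out the factor of 2 gives 2(2h^2 + 2h + 2q^2 + 2q + 2z^2 + 1).

2(2h^2 + 2h + 2q^2 + 2q + 2z^2 + 1)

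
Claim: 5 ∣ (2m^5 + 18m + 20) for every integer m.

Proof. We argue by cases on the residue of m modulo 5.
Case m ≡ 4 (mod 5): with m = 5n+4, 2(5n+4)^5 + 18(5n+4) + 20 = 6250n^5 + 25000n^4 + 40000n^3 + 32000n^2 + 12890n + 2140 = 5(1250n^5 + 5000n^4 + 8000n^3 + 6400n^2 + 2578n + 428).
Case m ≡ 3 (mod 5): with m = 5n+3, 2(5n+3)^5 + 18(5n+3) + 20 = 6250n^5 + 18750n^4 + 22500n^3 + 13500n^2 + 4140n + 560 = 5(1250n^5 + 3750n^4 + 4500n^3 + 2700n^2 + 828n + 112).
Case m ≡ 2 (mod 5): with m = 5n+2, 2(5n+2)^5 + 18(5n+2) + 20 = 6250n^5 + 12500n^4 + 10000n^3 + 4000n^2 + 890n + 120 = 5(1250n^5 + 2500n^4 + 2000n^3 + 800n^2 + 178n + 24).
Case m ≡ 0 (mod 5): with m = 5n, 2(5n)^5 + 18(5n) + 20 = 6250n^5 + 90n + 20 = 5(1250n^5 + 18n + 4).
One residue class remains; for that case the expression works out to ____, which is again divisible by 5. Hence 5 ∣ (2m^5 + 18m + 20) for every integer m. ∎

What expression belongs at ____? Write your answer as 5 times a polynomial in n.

Only m ≡ 1 (mod 5) is unaccounted for. Put m = 5n+1:
2(5n+1)^5 + 18(5n+1) + 20 expands to 6250n^5 + 6250n^4 + 2500n^3 + 500n^2 + 140n + 40,
and factoring out 5 leaves 5(1250n^5 + 1250n^4 + 500n^3 + 100n^2 + 28n + 8).

5(1250n^5 + 1250n^4 + 500n^3 + 100n^2 + 28n + 8)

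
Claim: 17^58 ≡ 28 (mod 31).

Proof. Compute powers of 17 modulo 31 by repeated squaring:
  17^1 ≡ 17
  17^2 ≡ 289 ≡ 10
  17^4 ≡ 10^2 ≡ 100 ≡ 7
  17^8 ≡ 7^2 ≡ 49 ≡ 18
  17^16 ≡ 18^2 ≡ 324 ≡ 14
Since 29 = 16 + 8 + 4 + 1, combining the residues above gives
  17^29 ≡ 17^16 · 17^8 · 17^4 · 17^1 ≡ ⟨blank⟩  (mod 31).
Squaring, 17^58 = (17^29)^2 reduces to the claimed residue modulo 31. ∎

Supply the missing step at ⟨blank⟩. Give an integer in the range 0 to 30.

11

17^16 · 17^8 · 17^4 · 17^1 ≡ 14 · 18 · 7 · 17 = 29988.
29988 mod 31 = 11, so 17^29 ≡ 11 (mod 31).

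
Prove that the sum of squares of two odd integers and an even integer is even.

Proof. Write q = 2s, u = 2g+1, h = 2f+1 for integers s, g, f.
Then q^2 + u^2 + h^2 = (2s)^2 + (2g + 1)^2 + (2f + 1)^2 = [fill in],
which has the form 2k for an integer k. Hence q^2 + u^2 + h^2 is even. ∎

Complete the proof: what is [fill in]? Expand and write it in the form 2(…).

Expanding: (2s)^2 + (2g + 1)^2 + (2f + 1)^2 = 4f^2 + 4f + 4g^2 + 4g + 4s^2 + 2.
Every term is even; pulling out the factor of 2 gives 2(2f^2 + 2f + 2g^2 + 2g + 2s^2 + 1).

2(2f^2 + 2f + 2g^2 + 2g + 2s^2 + 1)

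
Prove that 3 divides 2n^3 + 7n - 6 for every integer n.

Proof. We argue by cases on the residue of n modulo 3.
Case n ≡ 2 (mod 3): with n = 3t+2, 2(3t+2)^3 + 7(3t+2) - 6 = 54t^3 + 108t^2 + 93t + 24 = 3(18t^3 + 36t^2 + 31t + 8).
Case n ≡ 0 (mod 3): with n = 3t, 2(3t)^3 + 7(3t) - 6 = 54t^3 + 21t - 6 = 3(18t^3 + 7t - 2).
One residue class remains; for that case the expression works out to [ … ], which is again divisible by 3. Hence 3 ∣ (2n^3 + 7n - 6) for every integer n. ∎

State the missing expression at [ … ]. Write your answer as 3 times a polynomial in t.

Only n ≡ 1 (mod 3) is unaccounted for. Put n = 3t+1:
2(3t+1)^3 + 7(3t+1) - 6 expands to 54t^3 + 54t^2 + 39t + 3,
and factoring out 3 leaves 3(18t^3 + 18t^2 + 13t + 1).

3(18t^3 + 18t^2 + 13t + 1)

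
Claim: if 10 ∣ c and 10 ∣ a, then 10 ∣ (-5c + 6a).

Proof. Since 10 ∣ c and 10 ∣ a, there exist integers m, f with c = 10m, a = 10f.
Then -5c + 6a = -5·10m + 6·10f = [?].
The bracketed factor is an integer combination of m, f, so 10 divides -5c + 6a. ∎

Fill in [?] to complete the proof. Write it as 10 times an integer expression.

10(6f - 5m)

Each term has a factor of 10: -5·10m + 6·10f = 10·(6f - 5m).
Since 6f - 5m is an integer, 10 ∣ (-5c + 6a).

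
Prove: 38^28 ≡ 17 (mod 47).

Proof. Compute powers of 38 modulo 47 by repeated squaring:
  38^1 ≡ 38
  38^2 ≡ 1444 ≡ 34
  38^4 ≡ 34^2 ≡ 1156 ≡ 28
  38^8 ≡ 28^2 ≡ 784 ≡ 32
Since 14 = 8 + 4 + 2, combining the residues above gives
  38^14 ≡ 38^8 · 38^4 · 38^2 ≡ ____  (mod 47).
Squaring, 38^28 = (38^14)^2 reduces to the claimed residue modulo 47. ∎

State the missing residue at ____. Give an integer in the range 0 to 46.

8

38^8 · 38^4 · 38^2 ≡ 32 · 28 · 34 = 30464.
30464 mod 47 = 8, so 38^14 ≡ 8 (mod 47).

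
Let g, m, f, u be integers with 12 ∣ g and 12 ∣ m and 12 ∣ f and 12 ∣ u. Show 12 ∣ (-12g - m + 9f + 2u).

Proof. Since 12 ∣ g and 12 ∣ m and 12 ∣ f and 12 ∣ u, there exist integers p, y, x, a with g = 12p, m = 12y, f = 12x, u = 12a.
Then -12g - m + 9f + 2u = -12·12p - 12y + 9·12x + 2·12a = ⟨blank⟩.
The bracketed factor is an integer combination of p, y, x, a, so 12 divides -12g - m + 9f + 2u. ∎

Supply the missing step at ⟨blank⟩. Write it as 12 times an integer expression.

Each term has a factor of 12: -12·12p - 12y + 9·12x + 2·12a = 12·(2a - 12p + 9x - y).
Since 2a - 12p + 9x - y is an integer, 12 ∣ (-12g - m + 9f + 2u).

12(2a - 12p + 9x - y)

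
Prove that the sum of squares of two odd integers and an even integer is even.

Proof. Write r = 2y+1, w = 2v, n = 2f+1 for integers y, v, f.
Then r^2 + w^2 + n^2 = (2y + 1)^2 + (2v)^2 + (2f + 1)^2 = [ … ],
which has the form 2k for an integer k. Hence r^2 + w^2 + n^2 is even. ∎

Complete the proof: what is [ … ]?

Expanding: (2y + 1)^2 + (2v)^2 + (2f + 1)^2 = 4f^2 + 4f + 4v^2 + 4y^2 + 4y + 2.
Every term is even; pulling out the factor of 2 gives 2(2f^2 + 2f + 2v^2 + 2y^2 + 2y + 1).

2(2f^2 + 2f + 2v^2 + 2y^2 + 2y + 1)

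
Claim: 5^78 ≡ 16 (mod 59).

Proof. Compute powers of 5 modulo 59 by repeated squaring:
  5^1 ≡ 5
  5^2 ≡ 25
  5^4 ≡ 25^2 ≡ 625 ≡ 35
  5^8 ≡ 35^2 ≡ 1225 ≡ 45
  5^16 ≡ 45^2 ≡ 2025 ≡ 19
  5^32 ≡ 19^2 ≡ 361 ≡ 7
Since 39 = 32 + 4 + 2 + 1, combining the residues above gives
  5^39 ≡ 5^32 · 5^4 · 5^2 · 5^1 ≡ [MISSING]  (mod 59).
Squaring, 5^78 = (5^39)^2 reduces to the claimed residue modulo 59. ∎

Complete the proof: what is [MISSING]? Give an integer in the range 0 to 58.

Multiply the listed residues: 7 · 35 · 25 · 5 = 245 → 6125 → 30625.
Reducing modulo 59: 30625 = 519·59 + 4, so 5^39 ≡ 4.

4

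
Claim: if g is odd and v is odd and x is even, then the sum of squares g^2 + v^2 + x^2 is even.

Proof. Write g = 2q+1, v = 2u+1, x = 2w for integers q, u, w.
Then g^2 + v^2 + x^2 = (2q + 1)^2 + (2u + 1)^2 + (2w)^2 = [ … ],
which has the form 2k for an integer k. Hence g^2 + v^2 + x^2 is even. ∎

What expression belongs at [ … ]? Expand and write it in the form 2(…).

2(2q^2 + 2q + 2u^2 + 2u + 2w^2 + 1)

Expanding: (2q + 1)^2 + (2u + 1)^2 + (2w)^2 = 4q^2 + 4q + 4u^2 + 4u + 4w^2 + 2.
Every term is even; pulling out the factor of 2 gives 2(2q^2 + 2q + 2u^2 + 2u + 2w^2 + 1).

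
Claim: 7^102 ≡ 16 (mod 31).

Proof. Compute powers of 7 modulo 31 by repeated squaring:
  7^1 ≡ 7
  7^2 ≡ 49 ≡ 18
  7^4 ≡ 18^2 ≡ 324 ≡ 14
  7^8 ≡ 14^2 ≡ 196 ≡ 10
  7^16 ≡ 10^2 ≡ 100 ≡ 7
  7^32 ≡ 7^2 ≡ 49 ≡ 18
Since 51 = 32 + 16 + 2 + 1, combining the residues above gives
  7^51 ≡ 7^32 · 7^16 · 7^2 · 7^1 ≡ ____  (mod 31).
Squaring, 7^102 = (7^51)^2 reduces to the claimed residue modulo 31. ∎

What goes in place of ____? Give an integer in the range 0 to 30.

4

7^32 · 7^16 · 7^2 · 7^1 ≡ 18 · 7 · 18 · 7 = 15876.
15876 mod 31 = 4, so 7^51 ≡ 4 (mod 31).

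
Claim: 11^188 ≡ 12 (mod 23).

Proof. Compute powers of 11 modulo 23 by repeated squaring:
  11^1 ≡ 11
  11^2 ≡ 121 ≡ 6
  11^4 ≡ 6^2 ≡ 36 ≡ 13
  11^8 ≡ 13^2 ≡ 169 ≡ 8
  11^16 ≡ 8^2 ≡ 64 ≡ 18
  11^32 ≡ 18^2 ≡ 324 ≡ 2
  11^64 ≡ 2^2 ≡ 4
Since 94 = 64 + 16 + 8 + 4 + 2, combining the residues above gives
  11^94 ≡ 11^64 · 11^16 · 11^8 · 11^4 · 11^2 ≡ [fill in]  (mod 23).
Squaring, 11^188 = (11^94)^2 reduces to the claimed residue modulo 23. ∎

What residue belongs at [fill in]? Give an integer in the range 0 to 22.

11^64 · 11^16 · 11^8 · 11^4 · 11^2 ≡ 4 · 18 · 8 · 13 · 6 = 44928.
44928 mod 23 = 9, so 11^94 ≡ 9 (mod 23).

9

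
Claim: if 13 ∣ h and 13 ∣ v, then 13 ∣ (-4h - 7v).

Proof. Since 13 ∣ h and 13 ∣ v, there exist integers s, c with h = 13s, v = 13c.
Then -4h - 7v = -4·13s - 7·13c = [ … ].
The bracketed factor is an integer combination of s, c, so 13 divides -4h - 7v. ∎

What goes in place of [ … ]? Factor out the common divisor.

13(-7c - 4s)

Each term has a factor of 13: -4·13s - 7·13c = 13·(-7c - 4s).
Since -7c - 4s is an integer, 13 ∣ (-4h - 7v).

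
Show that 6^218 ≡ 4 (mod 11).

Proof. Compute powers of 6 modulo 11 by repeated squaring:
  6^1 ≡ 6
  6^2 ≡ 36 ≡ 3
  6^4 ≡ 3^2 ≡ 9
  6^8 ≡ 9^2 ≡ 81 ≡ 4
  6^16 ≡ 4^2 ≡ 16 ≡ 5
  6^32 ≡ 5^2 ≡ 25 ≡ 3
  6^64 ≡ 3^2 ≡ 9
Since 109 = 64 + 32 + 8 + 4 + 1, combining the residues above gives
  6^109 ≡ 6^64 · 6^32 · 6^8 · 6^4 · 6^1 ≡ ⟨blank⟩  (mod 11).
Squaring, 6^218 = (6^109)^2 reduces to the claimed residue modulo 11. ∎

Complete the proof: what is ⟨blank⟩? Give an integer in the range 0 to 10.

2

Multiply the listed residues: 9 · 3 · 4 · 9 · 6 = 27 → 108 → 972 → 5832.
Reducing modulo 11: 5832 = 530·11 + 2, so 6^109 ≡ 2.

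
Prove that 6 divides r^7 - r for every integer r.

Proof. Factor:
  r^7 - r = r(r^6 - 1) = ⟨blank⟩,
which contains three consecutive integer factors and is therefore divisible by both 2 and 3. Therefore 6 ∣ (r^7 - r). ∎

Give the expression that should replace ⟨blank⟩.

r^6 - 1 = (r^2 - 1)(r^4 + r^2 + 1), and r^2 - 1 = (r-1)(r+1).
So r(r^6 - 1) = (r - 1)r(r + 1)(r^4 + r^2 + 1).

(r - 1)r(r + 1)(r^4 + r^2 + 1)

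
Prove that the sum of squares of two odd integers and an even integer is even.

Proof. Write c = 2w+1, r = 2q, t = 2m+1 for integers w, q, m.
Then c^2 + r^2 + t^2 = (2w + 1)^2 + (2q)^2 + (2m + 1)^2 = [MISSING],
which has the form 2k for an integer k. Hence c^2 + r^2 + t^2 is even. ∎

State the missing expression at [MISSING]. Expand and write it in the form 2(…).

(2w + 1)^2 + (2q)^2 + (2m + 1)^2 = 4m^2 + 4m + 4q^2 + 4w^2 + 4w + 2
= 2(2m^2 + 2m + 2q^2 + 2w^2 + 2w + 1).
Since 2m^2 + 2m + 2q^2 + 2w^2 + 2w + 1 is an integer, the sum of squares is of the form 2k for an integer k.

2(2m^2 + 2m + 2q^2 + 2w^2 + 2w + 1)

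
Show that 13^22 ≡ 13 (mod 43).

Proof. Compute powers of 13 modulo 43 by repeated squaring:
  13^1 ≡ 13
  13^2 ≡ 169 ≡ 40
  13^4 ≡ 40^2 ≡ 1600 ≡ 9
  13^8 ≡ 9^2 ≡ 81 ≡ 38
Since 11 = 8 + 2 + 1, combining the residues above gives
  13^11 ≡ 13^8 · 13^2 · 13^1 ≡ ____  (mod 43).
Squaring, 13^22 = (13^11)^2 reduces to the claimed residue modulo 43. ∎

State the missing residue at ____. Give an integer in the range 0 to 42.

13^8 · 13^2 · 13^1 ≡ 38 · 40 · 13 = 19760.
19760 mod 43 = 23, so 13^11 ≡ 23 (mod 43).

23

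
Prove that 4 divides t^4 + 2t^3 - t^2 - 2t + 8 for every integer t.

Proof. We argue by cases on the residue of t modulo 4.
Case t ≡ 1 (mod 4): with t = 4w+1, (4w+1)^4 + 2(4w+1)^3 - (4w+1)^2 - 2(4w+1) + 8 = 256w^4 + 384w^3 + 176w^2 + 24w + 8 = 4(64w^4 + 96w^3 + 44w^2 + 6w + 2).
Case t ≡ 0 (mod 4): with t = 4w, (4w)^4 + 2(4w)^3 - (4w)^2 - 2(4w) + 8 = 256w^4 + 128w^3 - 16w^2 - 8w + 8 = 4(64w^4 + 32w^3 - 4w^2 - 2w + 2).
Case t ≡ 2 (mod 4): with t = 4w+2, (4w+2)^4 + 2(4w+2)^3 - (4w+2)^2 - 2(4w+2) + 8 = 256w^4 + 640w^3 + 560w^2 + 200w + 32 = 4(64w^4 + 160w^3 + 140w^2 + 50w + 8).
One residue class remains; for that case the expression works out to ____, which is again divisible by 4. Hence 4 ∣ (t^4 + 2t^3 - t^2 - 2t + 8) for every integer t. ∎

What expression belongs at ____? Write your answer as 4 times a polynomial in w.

The residues treated are {1, 0, 2}, so the missing case is t ≡ 3 (mod 4); write t = 4w+3.
Then (4w+3)^4 + 2(4w+3)^3 - (4w+3)^2 - 2(4w+3) + 8 = 256w^4 + 896w^3 + 1136w^2 + 616w + 128 = 4(64w^4 + 224w^3 + 284w^2 + 154w + 32).

4(64w^4 + 224w^3 + 284w^2 + 154w + 32)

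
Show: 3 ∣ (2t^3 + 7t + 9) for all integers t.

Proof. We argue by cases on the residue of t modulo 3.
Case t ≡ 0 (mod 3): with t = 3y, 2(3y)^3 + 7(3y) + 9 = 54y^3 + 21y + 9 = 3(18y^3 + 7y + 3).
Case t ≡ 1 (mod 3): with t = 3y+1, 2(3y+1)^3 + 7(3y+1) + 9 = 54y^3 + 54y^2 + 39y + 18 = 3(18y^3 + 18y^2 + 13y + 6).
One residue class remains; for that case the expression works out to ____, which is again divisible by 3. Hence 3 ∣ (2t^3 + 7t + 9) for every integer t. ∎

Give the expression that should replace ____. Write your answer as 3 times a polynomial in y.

3(18y^3 + 36y^2 + 31y + 13)

The residues treated are {0, 1}, so the missing case is t ≡ 2 (mod 3); write t = 3y+2.
Then 2(3y+2)^3 + 7(3y+2) + 9 = 54y^3 + 108y^2 + 93y + 39 = 3(18y^3 + 36y^2 + 31y + 13).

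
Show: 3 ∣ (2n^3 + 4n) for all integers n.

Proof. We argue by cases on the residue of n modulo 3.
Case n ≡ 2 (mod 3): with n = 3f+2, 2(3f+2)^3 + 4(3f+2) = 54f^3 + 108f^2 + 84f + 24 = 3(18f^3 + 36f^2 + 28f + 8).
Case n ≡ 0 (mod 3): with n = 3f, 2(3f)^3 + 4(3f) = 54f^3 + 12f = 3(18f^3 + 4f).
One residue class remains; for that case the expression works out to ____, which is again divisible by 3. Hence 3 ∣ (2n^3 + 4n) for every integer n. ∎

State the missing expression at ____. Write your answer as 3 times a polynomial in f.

The residues treated are {2, 0}, so the missing case is n ≡ 1 (mod 3); write n = 3f+1.
Then 2(3f+1)^3 + 4(3f+1) = 54f^3 + 54f^2 + 30f + 6 = 3(18f^3 + 18f^2 + 10f + 2).

3(18f^3 + 18f^2 + 10f + 2)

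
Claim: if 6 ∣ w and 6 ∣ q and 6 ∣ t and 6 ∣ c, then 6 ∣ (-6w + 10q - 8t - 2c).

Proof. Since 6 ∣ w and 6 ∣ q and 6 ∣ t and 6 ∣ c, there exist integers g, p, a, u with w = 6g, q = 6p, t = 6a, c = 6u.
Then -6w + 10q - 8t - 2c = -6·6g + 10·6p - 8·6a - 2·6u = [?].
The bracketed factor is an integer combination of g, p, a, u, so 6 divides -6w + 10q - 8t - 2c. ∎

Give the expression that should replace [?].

Each term has a factor of 6: -6·6g + 10·6p - 8·6a - 2·6u = 6·(-8a - 6g + 10p - 2u).
Since -8a - 6g + 10p - 2u is an integer, 6 ∣ (-6w + 10q - 8t - 2c).

6(-8a - 6g + 10p - 2u)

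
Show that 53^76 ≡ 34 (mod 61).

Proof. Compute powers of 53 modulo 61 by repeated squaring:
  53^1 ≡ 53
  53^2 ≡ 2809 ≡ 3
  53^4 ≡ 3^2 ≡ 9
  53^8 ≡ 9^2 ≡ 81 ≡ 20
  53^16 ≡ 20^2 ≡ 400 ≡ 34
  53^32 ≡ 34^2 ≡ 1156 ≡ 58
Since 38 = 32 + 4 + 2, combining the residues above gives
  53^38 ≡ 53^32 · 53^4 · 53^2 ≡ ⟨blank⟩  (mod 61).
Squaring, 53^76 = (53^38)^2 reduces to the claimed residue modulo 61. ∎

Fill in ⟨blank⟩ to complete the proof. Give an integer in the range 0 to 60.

41

Multiply the listed residues: 58 · 9 · 3 = 522 → 1566.
Reducing modulo 61: 1566 = 25·61 + 41, so 53^38 ≡ 41.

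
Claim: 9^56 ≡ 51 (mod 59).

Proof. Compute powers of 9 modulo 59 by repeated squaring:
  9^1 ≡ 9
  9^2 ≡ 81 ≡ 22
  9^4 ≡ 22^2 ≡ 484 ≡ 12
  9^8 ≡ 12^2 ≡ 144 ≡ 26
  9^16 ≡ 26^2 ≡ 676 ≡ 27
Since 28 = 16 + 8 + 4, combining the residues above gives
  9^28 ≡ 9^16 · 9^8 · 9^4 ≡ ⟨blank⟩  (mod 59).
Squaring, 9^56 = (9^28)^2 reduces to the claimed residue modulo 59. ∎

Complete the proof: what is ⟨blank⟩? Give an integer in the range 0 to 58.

46

9^16 · 9^8 · 9^4 ≡ 27 · 26 · 12 = 8424.
8424 mod 59 = 46, so 9^28 ≡ 46 (mod 59).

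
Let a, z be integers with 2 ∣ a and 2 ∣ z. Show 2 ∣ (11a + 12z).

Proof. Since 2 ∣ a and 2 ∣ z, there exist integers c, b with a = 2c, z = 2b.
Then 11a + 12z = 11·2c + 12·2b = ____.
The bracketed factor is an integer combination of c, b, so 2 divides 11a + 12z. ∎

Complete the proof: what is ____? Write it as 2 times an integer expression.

2(12b + 11c)

Each term has a factor of 2: 11·2c + 12·2b = 2·(12b + 11c).
Since 12b + 11c is an integer, 2 ∣ (11a + 12z).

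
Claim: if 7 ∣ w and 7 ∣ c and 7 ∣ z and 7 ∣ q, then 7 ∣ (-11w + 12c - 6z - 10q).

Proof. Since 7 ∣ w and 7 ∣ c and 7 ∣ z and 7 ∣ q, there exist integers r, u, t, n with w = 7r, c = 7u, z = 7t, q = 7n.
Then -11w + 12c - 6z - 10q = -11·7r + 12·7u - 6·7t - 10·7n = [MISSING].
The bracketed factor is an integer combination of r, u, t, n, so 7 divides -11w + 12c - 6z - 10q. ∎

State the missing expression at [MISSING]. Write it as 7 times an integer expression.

7(-10n - 11r - 6t + 12u)

Pull the common 7 out of every term: -11·7r + 12·7u - 6·7t - 10·7n = 7(-10n - 11r - 6t + 12u).
-10n - 11r - 6t + 12u is an integer, which exhibits the divisibility.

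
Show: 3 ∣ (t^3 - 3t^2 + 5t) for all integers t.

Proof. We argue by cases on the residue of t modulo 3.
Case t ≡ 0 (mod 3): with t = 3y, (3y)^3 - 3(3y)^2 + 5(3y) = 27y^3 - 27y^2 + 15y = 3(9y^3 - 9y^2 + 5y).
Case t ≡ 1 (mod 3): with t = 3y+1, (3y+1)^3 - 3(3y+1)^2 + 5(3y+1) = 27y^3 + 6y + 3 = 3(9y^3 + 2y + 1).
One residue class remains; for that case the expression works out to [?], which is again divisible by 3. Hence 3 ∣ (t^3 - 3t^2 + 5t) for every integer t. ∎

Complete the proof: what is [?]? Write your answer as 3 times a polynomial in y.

The residues treated are {0, 1}, so the missing case is t ≡ 2 (mod 3); write t = 3y+2.
Then (3y+2)^3 - 3(3y+2)^2 + 5(3y+2) = 27y^3 + 27y^2 + 15y + 6 = 3(9y^3 + 9y^2 + 5y + 2).

3(9y^3 + 9y^2 + 5y + 2)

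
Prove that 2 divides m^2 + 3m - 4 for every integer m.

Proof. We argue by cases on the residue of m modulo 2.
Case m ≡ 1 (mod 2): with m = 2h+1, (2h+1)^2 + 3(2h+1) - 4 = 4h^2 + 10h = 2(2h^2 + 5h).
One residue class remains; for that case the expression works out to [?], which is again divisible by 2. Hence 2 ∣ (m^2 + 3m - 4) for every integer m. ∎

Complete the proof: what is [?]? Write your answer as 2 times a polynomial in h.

2(2h^2 + 3h - 2)

The residues treated are {1}, so the missing case is m ≡ 0 (mod 2); write m = 2h.
Then (2h)^2 + 3(2h) - 4 = 4h^2 + 6h - 4 = 2(2h^2 + 3h - 2).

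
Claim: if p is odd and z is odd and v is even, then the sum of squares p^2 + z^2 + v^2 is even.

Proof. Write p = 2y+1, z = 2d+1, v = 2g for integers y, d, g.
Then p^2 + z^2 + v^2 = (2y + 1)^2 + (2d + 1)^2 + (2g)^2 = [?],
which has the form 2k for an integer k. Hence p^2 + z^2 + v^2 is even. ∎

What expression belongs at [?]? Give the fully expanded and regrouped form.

2(2d^2 + 2d + 2g^2 + 2y^2 + 2y + 1)

Expanding: (2y + 1)^2 + (2d + 1)^2 + (2g)^2 = 4d^2 + 4d + 4g^2 + 4y^2 + 4y + 2.
Every term is even; pulling out the factor of 2 gives 2(2d^2 + 2d + 2g^2 + 2y^2 + 2y + 1).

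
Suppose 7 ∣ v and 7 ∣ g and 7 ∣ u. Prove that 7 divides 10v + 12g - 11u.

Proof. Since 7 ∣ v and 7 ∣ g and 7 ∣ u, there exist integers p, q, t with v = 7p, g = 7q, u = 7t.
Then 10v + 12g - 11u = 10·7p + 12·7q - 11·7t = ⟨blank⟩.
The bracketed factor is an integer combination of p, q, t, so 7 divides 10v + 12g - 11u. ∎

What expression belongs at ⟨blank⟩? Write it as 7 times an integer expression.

Pull the common 7 out of every term: 10·7p + 12·7q - 11·7t = 7(10p + 12q - 11t).
10p + 12q - 11t is an integer, which exhibits the divisibility.

7(10p + 12q - 11t)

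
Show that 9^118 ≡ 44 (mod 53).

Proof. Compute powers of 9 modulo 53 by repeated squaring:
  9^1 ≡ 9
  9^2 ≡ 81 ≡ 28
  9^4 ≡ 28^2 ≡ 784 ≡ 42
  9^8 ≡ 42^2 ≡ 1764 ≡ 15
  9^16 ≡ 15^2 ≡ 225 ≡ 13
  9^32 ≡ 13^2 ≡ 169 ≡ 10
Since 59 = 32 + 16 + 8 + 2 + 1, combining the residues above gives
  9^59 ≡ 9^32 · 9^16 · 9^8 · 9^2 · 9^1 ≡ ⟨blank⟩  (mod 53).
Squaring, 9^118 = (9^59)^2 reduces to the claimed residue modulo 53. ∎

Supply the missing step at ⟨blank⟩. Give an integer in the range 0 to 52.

37

9^32 · 9^16 · 9^8 · 9^2 · 9^1 ≡ 10 · 13 · 15 · 28 · 9 = 491400.
491400 mod 53 = 37, so 9^59 ≡ 37 (mod 53).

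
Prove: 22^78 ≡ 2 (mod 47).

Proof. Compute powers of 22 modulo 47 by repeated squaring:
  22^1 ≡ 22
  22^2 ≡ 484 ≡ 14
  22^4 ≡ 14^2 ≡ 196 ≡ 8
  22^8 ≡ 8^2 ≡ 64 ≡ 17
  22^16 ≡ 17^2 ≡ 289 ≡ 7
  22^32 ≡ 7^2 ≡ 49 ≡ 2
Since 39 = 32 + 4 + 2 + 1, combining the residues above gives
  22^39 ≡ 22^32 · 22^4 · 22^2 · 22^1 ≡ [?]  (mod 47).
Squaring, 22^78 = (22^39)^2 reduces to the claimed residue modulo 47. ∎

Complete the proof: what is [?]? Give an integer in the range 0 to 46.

40

Multiply the listed residues: 2 · 8 · 14 · 22 = 16 → 224 → 4928.
Reducing modulo 47: 4928 = 104·47 + 40, so 22^39 ≡ 40.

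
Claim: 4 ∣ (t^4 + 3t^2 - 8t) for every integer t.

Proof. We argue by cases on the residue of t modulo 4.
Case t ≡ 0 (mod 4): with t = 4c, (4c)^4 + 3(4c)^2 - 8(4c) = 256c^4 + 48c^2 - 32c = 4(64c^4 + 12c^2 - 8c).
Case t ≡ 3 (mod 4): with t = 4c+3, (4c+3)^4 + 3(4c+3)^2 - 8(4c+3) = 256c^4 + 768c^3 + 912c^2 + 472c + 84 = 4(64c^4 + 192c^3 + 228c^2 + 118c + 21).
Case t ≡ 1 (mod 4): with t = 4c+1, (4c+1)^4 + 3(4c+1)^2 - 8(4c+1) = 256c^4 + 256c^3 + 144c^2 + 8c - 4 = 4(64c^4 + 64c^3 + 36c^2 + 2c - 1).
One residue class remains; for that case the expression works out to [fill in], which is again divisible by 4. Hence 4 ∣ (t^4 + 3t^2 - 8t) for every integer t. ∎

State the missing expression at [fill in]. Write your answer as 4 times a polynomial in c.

4(64c^4 + 128c^3 + 108c^2 + 36c + 3)

Only t ≡ 2 (mod 4) is unaccounted for. Put t = 4c+2:
(4c+2)^4 + 3(4c+2)^2 - 8(4c+2) expands to 256c^4 + 512c^3 + 432c^2 + 144c + 12,
and factoring out 4 leaves 4(64c^4 + 128c^3 + 108c^2 + 36c + 3).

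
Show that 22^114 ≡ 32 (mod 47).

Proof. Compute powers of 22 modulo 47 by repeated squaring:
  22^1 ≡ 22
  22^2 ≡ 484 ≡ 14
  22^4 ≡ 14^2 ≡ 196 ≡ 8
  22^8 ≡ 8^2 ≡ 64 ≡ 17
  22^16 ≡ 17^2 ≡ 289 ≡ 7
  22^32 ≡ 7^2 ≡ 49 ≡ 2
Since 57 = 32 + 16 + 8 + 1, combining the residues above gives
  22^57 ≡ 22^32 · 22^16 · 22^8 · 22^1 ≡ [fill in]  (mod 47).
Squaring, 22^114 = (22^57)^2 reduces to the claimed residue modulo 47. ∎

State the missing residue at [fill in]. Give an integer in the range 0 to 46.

Multiply the listed residues: 2 · 7 · 17 · 22 = 14 → 238 → 5236.
Reducing modulo 47: 5236 = 111·47 + 19, so 22^57 ≡ 19.

19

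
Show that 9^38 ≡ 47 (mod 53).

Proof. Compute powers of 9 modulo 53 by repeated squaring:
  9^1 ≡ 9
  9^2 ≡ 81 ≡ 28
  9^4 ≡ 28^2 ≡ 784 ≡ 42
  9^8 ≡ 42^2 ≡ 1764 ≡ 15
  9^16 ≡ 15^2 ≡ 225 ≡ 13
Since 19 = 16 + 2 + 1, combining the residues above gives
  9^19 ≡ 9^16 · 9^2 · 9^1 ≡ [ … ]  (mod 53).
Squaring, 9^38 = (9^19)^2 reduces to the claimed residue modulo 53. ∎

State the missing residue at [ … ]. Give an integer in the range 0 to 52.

9^16 · 9^2 · 9^1 ≡ 13 · 28 · 9 = 3276.
3276 mod 53 = 43, so 9^19 ≡ 43 (mod 53).

43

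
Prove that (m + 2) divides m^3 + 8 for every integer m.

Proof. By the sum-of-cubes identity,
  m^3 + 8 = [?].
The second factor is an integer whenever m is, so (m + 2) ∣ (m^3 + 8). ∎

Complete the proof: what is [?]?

(m + 2)(m^2 - 2m + 4)

Polynomial division of m^3 + 8 by m + 2 leaves remainder 0 and quotient m^2 - 2m + 4.
Hence m^3 + 8 = (m + 2)(m^2 - 2m + 4).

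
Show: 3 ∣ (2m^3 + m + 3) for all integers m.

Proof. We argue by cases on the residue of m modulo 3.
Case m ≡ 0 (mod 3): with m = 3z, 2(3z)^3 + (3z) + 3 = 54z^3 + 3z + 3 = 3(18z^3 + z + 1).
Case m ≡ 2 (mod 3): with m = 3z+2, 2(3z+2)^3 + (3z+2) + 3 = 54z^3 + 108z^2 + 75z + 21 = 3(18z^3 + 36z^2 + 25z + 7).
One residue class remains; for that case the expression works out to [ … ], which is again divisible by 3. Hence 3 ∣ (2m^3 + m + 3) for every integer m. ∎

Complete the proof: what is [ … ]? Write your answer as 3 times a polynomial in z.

3(18z^3 + 18z^2 + 7z + 2)

Only m ≡ 1 (mod 3) is unaccounted for. Put m = 3z+1:
2(3z+1)^3 + (3z+1) + 3 expands to 54z^3 + 54z^2 + 21z + 6,
and factoring out 3 leaves 3(18z^3 + 18z^2 + 7z + 2).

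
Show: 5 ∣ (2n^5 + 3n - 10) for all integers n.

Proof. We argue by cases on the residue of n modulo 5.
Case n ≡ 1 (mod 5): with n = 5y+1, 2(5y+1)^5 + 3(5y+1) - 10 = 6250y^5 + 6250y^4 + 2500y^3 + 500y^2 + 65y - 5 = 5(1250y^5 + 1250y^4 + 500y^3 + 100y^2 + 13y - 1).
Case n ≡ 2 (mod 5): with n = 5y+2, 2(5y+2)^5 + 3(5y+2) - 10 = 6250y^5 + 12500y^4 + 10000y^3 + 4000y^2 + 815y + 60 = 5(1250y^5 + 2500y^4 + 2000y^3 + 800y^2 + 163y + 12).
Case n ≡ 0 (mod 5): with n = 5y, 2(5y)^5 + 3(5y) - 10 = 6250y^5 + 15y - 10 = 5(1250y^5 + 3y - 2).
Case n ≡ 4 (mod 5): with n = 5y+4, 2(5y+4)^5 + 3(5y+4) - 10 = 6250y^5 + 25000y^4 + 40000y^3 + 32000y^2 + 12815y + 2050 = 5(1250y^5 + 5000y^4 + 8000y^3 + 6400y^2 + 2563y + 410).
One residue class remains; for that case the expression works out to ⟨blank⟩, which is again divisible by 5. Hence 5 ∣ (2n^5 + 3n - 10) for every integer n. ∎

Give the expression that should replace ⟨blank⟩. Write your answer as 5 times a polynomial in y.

5(1250y^5 + 3750y^4 + 4500y^3 + 2700y^2 + 813y + 97)

Only n ≡ 3 (mod 5) is unaccounted for. Put n = 5y+3:
2(5y+3)^5 + 3(5y+3) - 10 expands to 6250y^5 + 18750y^4 + 22500y^3 + 13500y^2 + 4065y + 485,
and factoring out 5 leaves 5(1250y^5 + 3750y^4 + 4500y^3 + 2700y^2 + 813y + 97).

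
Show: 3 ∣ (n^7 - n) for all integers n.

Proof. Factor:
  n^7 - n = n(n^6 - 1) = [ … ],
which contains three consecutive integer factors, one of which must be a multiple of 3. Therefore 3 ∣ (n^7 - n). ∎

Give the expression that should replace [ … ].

n^6 - 1 = (n^2 - 1)(n^4 + n^2 + 1), and n^2 - 1 = (n-1)(n+1).
So n(n^6 - 1) = (n - 1)n(n + 1)(n^4 + n^2 + 1).

(n - 1)n(n + 1)(n^4 + n^2 + 1)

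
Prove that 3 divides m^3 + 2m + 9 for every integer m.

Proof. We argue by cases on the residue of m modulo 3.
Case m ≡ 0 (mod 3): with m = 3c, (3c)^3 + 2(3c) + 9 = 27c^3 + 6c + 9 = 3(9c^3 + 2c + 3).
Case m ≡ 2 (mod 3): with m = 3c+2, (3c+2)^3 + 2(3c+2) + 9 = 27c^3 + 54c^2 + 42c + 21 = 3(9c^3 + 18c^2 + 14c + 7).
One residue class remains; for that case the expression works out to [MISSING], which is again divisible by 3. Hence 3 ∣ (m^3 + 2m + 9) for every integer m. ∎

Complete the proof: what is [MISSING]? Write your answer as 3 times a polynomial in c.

3(9c^3 + 9c^2 + 5c + 4)

The residues treated are {0, 2}, so the missing case is m ≡ 1 (mod 3); write m = 3c+1.
Then (3c+1)^3 + 2(3c+1) + 9 = 27c^3 + 27c^2 + 15c + 12 = 3(9c^3 + 9c^2 + 5c + 4).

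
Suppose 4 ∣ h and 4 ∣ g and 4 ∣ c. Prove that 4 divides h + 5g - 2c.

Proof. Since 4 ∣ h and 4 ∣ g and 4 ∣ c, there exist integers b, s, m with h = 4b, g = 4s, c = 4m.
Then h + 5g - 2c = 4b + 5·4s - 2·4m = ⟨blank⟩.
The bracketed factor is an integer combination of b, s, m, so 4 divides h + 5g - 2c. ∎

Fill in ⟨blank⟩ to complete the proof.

4(b - 2m + 5s)

Pull the common 4 out of every term: 4b + 5·4s - 2·4m = 4(b - 2m + 5s).
b - 2m + 5s is an integer, which exhibits the divisibility.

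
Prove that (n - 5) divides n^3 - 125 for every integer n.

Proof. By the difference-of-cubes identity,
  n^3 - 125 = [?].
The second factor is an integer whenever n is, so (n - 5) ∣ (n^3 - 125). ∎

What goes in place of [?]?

(n - 5)(n^2 + 5n + 25)

a^3 - b^3 = (a - b)(a^2 + ab + b^2). With a = n, b = 5:
n^3 - 125 = (n - 5)(n^2 + 5n + 25).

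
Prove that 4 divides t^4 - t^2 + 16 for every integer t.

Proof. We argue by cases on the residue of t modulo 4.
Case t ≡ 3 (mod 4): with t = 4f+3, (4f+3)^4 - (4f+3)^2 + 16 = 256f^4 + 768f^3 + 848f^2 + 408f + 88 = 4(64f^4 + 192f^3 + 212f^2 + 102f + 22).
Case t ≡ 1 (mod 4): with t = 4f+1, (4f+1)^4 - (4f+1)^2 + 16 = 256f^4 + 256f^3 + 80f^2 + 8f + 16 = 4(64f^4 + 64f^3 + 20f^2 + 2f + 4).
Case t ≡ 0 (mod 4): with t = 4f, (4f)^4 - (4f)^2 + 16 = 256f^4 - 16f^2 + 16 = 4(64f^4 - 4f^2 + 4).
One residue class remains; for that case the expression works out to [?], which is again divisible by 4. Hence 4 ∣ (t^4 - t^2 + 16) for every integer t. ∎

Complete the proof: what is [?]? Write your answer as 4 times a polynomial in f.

Only t ≡ 2 (mod 4) is unaccounted for. Put t = 4f+2:
(4f+2)^4 - (4f+2)^2 + 16 expands to 256f^4 + 512f^3 + 368f^2 + 112f + 28,
and factoring out 4 leaves 4(64f^4 + 128f^3 + 92f^2 + 28f + 7).

4(64f^4 + 128f^3 + 92f^2 + 28f + 7)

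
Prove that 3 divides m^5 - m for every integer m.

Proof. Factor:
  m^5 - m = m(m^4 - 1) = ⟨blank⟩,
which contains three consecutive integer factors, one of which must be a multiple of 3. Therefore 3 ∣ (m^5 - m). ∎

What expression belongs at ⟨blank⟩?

(m - 1)m(m + 1)(m^2 + 1)

m^4 - 1 = (m^2 - 1)(m^2 + 1), and m^2 - 1 = (m-1)(m+1).
So m(m^4 - 1) = (m - 1)m(m + 1)(m^2 + 1).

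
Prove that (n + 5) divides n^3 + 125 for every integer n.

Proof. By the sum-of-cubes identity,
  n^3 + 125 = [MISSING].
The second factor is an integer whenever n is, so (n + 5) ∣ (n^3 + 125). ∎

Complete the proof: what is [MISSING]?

Polynomial division of n^3 + 125 by n + 5 leaves remainder 0 and quotient n^2 - 5n + 25.
Hence n^3 + 125 = (n + 5)(n^2 - 5n + 25).

(n + 5)(n^2 - 5n + 25)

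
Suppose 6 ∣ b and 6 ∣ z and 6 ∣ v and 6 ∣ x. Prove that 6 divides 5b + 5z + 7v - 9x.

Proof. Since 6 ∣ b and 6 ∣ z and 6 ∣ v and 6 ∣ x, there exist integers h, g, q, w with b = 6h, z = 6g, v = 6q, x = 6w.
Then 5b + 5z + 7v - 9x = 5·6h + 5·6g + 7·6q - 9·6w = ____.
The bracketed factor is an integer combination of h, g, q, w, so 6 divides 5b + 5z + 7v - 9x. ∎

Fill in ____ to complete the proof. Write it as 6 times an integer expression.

Pull the common 6 out of every term: 5·6h + 5·6g + 7·6q - 9·6w = 6(5g + 5h + 7q - 9w).
5g + 5h + 7q - 9w is an integer, which exhibits the divisibility.

6(5g + 5h + 7q - 9w)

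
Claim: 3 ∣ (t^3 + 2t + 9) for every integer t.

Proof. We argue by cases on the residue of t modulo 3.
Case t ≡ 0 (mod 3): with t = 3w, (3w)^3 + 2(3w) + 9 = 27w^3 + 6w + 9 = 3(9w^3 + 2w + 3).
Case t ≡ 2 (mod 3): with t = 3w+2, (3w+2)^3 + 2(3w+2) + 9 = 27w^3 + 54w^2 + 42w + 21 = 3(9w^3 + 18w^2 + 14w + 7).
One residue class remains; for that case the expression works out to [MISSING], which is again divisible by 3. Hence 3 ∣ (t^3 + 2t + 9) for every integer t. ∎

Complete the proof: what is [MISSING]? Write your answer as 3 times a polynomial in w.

3(9w^3 + 9w^2 + 5w + 4)

Only t ≡ 1 (mod 3) is unaccounted for. Put t = 3w+1:
(3w+1)^3 + 2(3w+1) + 9 expands to 27w^3 + 27w^2 + 15w + 12,
and factoring out 3 leaves 3(9w^3 + 9w^2 + 5w + 4).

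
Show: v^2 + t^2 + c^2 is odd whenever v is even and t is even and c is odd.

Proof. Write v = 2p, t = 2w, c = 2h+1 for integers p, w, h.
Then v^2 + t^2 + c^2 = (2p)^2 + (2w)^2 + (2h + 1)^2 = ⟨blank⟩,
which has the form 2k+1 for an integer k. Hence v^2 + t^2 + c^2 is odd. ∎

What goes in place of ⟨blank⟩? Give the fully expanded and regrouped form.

(2p)^2 + (2w)^2 + (2h + 1)^2 = 4h^2 + 4h + 4p^2 + 4w^2 + 1
= 2(2h^2 + 2h + 2p^2 + 2w^2) + 1.
Since 2h^2 + 2h + 2p^2 + 2w^2 is an integer, the sum of squares is of the form 2k+1 for an integer k.

2(2h^2 + 2h + 2p^2 + 2w^2) + 1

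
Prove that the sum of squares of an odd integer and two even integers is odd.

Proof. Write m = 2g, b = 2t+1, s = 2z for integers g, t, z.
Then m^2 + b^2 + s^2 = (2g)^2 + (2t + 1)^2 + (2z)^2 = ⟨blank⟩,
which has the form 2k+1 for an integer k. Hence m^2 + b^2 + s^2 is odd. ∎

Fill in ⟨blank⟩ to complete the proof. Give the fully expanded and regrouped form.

Expanding: (2g)^2 + (2t + 1)^2 + (2z)^2 = 4g^2 + 4t^2 + 4t + 4z^2 + 1.
Every term except the constant is even, so this is 2(2g^2 + 2t^2 + 2t + 2z^2) + 1,
and 2g^2 + 2t^2 + 2t + 2z^2 ∈ ℤ gives the required form.

2(2g^2 + 2t^2 + 2t + 2z^2) + 1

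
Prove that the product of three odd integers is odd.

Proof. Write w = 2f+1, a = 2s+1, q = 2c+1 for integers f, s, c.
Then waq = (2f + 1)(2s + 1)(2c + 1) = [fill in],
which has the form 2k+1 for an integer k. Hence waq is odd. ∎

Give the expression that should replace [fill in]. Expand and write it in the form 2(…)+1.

2(4cfs + 2cf + 2cs + c + 2fs + f + s) + 1

Expanding: (2f + 1)(2s + 1)(2c + 1) = 8cfs + 4cf + 4cs + 2c + 4fs + 2f + 2s + 1.
Every term except the constant is even, so this is 2(4cfs + 2cf + 2cs + c + 2fs + f + s) + 1,
and 4cfs + 2cf + 2cs + c + 2fs + f + s ∈ ℤ gives the required form.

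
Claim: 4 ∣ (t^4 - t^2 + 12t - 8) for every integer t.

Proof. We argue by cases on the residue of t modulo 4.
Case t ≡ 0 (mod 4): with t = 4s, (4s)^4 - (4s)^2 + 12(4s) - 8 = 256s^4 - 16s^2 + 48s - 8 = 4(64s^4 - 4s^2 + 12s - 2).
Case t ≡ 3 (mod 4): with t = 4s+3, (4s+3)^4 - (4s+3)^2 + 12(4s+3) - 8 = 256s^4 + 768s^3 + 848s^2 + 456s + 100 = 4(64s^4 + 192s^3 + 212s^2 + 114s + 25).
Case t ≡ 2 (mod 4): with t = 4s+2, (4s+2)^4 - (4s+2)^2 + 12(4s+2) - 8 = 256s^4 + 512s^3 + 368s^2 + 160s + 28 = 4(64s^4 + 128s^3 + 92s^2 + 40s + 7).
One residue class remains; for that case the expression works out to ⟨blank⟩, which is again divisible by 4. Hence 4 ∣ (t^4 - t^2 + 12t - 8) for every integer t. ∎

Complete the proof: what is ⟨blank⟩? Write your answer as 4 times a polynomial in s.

Only t ≡ 1 (mod 4) is unaccounted for. Put t = 4s+1:
(4s+1)^4 - (4s+1)^2 + 12(4s+1) - 8 expands to 256s^4 + 256s^3 + 80s^2 + 56s + 4,
and factoring out 4 leaves 4(64s^4 + 64s^3 + 20s^2 + 14s + 1).

4(64s^4 + 64s^3 + 20s^2 + 14s + 1)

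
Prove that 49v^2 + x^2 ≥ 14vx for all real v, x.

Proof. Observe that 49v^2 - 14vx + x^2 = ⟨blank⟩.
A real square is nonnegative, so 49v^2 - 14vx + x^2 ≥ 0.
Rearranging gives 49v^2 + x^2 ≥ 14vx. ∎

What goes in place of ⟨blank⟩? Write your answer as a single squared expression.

The leading and trailing coefficients are 7^2 and 1^2, and 14 = 2·7·1, so the trinomial is (7v - x)^2.
Hence 49v^2 - 14vx + x^2 ≥ 0.

(7v - x)^2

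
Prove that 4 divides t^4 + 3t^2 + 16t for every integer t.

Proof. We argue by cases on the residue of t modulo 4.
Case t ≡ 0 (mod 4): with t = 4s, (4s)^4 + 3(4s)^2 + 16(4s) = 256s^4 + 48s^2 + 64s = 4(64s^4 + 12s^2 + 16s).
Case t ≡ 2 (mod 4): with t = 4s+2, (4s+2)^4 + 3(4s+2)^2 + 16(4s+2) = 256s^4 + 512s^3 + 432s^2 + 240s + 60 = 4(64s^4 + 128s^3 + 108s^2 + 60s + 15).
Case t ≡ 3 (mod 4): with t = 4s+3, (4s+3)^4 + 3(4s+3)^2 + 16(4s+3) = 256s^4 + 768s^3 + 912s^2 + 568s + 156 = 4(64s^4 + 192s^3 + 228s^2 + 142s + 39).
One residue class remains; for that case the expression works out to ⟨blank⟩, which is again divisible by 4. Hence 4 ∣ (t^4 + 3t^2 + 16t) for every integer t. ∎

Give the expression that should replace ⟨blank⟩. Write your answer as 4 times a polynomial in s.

The residues treated are {0, 2, 3}, so the missing case is t ≡ 1 (mod 4); write t = 4s+1.
Then (4s+1)^4 + 3(4s+1)^2 + 16(4s+1) = 256s^4 + 256s^3 + 144s^2 + 104s + 20 = 4(64s^4 + 64s^3 + 36s^2 + 26s + 5).

4(64s^4 + 64s^3 + 36s^2 + 26s + 5)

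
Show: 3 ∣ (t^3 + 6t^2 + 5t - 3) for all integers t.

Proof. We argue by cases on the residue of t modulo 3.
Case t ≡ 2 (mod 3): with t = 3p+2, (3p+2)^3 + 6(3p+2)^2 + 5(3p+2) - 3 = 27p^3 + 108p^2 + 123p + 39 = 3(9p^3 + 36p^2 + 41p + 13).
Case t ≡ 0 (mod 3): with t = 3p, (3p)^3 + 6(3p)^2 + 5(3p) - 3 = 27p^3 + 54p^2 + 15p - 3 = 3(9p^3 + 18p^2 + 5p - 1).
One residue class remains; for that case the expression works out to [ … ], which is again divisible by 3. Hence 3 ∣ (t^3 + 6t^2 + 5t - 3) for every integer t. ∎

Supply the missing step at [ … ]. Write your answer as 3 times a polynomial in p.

3(9p^3 + 27p^2 + 20p + 3)

The residues treated are {2, 0}, so the missing case is t ≡ 1 (mod 3); write t = 3p+1.
Then (3p+1)^3 + 6(3p+1)^2 + 5(3p+1) - 3 = 27p^3 + 81p^2 + 60p + 9 = 3(9p^3 + 27p^2 + 20p + 3).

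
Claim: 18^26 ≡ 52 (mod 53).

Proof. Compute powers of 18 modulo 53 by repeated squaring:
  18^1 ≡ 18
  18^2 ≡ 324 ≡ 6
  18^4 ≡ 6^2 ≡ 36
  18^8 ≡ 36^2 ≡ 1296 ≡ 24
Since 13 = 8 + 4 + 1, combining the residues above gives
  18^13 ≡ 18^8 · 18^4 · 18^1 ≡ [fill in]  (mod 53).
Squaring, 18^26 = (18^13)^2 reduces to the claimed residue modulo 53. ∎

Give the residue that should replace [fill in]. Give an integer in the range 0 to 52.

23

18^8 · 18^4 · 18^1 ≡ 24 · 36 · 18 = 15552.
15552 mod 53 = 23, so 18^13 ≡ 23 (mod 53).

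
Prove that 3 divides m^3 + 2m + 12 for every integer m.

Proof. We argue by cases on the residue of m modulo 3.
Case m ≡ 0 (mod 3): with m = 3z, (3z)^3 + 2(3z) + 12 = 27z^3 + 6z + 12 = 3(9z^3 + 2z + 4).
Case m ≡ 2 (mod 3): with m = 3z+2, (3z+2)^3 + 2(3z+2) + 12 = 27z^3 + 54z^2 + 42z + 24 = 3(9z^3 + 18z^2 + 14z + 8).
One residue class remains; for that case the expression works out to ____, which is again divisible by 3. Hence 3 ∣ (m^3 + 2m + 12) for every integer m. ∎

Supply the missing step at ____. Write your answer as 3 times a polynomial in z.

Only m ≡ 1 (mod 3) is unaccounted for. Put m = 3z+1:
(3z+1)^3 + 2(3z+1) + 12 expands to 27z^3 + 27z^2 + 15z + 15,
and factoring out 3 leaves 3(9z^3 + 9z^2 + 5z + 5).

3(9z^3 + 9z^2 + 5z + 5)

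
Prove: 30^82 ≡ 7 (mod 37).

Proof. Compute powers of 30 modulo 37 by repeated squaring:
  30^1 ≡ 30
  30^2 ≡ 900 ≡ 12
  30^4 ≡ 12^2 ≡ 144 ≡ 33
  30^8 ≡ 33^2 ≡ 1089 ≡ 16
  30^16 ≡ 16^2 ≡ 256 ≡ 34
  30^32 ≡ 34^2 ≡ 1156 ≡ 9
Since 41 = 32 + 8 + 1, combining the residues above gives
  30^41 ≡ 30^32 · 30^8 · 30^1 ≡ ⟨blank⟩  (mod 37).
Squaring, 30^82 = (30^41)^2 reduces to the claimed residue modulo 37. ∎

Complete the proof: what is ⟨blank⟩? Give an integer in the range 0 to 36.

Multiply the listed residues: 9 · 16 · 30 = 144 → 4320.
Reducing modulo 37: 4320 = 116·37 + 28, so 30^41 ≡ 28.

28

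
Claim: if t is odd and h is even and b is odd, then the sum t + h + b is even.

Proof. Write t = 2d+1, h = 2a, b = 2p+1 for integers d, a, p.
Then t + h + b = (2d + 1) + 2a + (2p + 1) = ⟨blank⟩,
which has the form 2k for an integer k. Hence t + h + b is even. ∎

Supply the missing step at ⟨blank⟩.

2(a + d + p + 1)

Expanding: (2d + 1) + 2a + (2p + 1) = 2a + 2d + 2p + 2.
Every term is even; pulling out the factor of 2 gives 2(a + d + p + 1).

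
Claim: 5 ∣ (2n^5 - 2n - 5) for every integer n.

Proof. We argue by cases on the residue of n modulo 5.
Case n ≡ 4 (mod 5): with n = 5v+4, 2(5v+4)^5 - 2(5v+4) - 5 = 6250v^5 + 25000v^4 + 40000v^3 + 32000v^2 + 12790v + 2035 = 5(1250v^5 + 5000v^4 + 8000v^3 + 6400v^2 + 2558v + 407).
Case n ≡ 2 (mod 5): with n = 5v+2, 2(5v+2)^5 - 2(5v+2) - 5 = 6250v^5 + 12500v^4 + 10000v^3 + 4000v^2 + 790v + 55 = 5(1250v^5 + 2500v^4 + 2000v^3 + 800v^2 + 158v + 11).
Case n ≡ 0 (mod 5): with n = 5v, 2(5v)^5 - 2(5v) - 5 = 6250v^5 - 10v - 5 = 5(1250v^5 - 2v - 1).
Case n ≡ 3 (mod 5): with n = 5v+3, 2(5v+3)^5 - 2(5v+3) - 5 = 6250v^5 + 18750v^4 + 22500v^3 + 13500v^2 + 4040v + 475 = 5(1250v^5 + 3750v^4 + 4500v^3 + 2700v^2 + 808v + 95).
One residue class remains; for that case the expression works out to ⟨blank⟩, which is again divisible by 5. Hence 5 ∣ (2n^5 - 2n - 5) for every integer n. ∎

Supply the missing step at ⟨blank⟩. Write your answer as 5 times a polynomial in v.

Only n ≡ 1 (mod 5) is unaccounted for. Put n = 5v+1:
2(5v+1)^5 - 2(5v+1) - 5 expands to 6250v^5 + 6250v^4 + 2500v^3 + 500v^2 + 40v - 5,
and factoring out 5 leaves 5(1250v^5 + 1250v^4 + 500v^3 + 100v^2 + 8v - 1).

5(1250v^5 + 1250v^4 + 500v^3 + 100v^2 + 8v - 1)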